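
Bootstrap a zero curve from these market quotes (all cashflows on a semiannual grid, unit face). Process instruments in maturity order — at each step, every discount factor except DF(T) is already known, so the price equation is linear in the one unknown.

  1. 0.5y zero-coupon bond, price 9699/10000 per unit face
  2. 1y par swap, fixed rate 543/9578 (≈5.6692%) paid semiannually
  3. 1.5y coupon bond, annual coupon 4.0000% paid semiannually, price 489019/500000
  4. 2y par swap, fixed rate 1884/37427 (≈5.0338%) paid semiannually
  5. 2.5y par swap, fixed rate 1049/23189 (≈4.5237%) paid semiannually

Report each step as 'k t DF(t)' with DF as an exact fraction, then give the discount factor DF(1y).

1 1/2 9699/10000
2 1 9457/10000
3 3/2 9213/10000
4 2 4529/5000
5 5/2 8951/10000
DF(1y) = 9457/10000 ≈ 0.945700

step 1 [0.5y] zero: DF = P = 9699/10000 ≈ 0.969900
step 2 [1y] swap r/2=543/19156: DF=(1 − 543/19156·(0.969900))/(1+543/19156) = 9457/10000 ≈ 0.945700
step 3 [1.5y] bond c/2=1/50: DF=(489019/500000 − 1/50·(0.969900+0.945700))/(1+1/50) = 9213/10000 ≈ 0.921300
step 4 [2y] swap r/2=942/37427: DF=(1 − 942/37427·(0.969900+0.945700+0.921300))/(1+942/37427) = 4529/5000 ≈ 0.905800
step 5 [2.5y] swap r/2=1049/46378: DF=(1 − 1049/46378·(0.969900+0.945700+0.921300+0.905800))/(1+1049/46378) = 8951/10000 ≈ 0.895100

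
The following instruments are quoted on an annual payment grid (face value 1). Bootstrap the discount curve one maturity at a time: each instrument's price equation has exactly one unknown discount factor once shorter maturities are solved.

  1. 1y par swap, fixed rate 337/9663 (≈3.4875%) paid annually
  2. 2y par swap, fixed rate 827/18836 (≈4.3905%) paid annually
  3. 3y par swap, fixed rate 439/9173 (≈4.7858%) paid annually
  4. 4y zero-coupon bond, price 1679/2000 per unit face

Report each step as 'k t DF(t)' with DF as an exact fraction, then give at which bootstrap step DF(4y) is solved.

1 1 9663/10000
2 2 9173/10000
3 3 8683/10000
4 4 1679/2000
DF(4y) is solved at step 4

step 1 [1y] swap r/1=337/9663: DF=(1 − 337/9663·(0))/(1+337/9663) = 9663/10000 ≈ 0.966300
step 2 [2y] swap r/1=827/18836: DF=(1 − 827/18836·(0.966300))/(1+827/18836) = 9173/10000 ≈ 0.917300
step 3 [3y] swap r/1=439/9173: DF=(1 − 439/9173·(0.966300+0.917300))/(1+439/9173) = 8683/10000 ≈ 0.868300
step 4 [4y] zero: DF = P = 1679/2000 ≈ 0.839500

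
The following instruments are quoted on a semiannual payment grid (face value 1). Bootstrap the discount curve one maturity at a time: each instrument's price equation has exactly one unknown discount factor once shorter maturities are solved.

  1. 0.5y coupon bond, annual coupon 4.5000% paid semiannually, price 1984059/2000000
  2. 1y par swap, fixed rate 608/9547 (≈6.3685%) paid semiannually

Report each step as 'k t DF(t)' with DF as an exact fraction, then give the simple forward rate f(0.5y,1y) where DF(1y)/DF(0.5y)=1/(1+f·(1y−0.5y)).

1 1/2 4851/5000
2 1 587/625
f(0.5y,1y) = ((4851/5000)/(587/625) − 1)/(1/2) = 155/2348 ≈ 6.6014%

step 1 [0.5y] bond c/2=9/400: DF=(1984059/2000000 − 9/400·(0))/(1+9/400) = 4851/5000 ≈ 0.970200
step 2 [1y] swap r/2=304/9547: DF=(1 − 304/9547·(0.970200))/(1+304/9547) = 587/625 ≈ 0.939200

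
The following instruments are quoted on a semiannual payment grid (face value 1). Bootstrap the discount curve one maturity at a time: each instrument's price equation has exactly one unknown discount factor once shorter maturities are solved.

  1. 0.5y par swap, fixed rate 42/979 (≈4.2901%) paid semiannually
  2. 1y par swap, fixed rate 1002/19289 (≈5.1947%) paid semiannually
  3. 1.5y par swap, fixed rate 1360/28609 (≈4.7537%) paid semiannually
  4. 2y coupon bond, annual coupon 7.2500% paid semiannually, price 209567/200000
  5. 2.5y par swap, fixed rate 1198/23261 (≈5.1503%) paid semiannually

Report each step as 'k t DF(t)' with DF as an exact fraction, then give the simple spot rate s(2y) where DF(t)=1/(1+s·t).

step 1 [0.5y] swap r/2=21/979: DF=(1 − 21/979·(0))/(1+21/979) = 979/1000 ≈ 0.979000
step 2 [1y] swap r/2=501/19289: DF=(1 − 501/19289·(0.979000))/(1+501/19289) = 9499/10000 ≈ 0.949900
step 3 [1.5y] swap r/2=680/28609: DF=(1 − 680/28609·(0.979000+0.949900))/(1+680/28609) = 233/250 ≈ 0.932000
step 4 [2y] bond c/2=29/800: DF=(209567/200000 − 29/800·(0.979000+0.949900+0.932000))/(1+29/800) = 9111/10000 ≈ 0.911100
step 5 [2.5y] swap r/2=599/23261: DF=(1 − 599/23261·(0.979000+0.949900+0.932000+0.911100))/(1+599/23261) = 4401/5000 ≈ 0.880200

1 1/2 979/1000
2 1 9499/10000
3 3/2 233/250
4 2 9111/10000
5 5/2 4401/5000
s(2y) = (1/(9111/10000) − 1)/(2) = 889/18222 ≈ 4.8787%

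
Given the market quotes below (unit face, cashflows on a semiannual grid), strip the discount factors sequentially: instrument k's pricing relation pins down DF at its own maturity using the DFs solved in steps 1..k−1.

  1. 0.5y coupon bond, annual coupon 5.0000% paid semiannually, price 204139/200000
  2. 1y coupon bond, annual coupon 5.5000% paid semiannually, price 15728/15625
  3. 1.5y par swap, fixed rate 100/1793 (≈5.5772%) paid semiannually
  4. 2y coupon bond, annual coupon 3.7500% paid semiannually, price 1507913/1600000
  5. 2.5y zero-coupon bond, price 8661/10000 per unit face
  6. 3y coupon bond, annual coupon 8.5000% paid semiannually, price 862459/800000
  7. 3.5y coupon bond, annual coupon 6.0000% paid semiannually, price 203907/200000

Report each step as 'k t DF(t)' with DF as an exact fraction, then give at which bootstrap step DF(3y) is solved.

step 1 [0.5y] bond c/2=1/40: DF=(204139/200000 − 1/40·(0))/(1+1/40) = 4979/5000 ≈ 0.995800
step 2 [1y] bond c/2=11/400: DF=(15728/15625 − 11/400·(0.995800))/(1+11/400) = 953/1000 ≈ 0.953000
step 3 [1.5y] swap r/2=50/1793: DF=(1 − 50/1793·(0.995800+0.953000))/(1+50/1793) = 23/25 ≈ 0.920000
step 4 [2y] bond c/2=3/160: DF=(1507913/1600000 − 3/160·(0.995800+0.953000+0.920000))/(1+3/160) = 8723/10000 ≈ 0.872300
step 5 [2.5y] zero: DF = P = 8661/10000 ≈ 0.866100
step 6 [3y] bond c/2=17/400: DF=(862459/800000 − 17/400·(0.995800+0.953000+0.920000+0.872300+0.866100))/(1+17/400) = 8463/10000 ≈ 0.846300
step 7 [3.5y] bond c/2=3/100: DF=(203907/200000 − 3/100·(0.995800+0.953000+0.920000+0.872300+0.866100+0.846300))/(1+3/100) = 831/1000 ≈ 0.831000

1 1/2 4979/5000
2 1 953/1000
3 3/2 23/25
4 2 8723/10000
5 5/2 8661/10000
6 3 8463/10000
7 7/2 831/1000
DF(3y) is solved at step 6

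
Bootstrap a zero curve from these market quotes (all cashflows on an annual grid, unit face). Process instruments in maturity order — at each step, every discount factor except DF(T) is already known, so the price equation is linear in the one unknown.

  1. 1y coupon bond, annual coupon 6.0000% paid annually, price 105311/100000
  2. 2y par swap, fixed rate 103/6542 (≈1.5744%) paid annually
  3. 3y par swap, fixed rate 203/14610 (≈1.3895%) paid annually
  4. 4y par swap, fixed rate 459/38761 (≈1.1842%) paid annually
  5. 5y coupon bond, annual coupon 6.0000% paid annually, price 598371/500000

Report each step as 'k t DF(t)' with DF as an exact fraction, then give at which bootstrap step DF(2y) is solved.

1 1 1987/2000
2 2 9691/10000
3 3 4797/5000
4 4 9541/10000
5 5 1137/1250
DF(2y) is solved at step 2

step 1 [1y] bond c/1=3/50: DF=(105311/100000 − 3/50·(0))/(1+3/50) = 1987/2000 ≈ 0.993500
step 2 [2y] swap r/1=103/6542: DF=(1 − 103/6542·(0.993500))/(1+103/6542) = 9691/10000 ≈ 0.969100
step 3 [3y] swap r/1=203/14610: DF=(1 − 203/14610·(0.993500+0.969100))/(1+203/14610) = 4797/5000 ≈ 0.959400
step 4 [4y] swap r/1=459/38761: DF=(1 − 459/38761·(0.993500+0.969100+0.959400))/(1+459/38761) = 9541/10000 ≈ 0.954100
step 5 [5y] bond c/1=3/50: DF=(598371/500000 − 3/50·(0.993500+0.969100+0.959400+0.954100))/(1+3/50) = 1137/1250 ≈ 0.909600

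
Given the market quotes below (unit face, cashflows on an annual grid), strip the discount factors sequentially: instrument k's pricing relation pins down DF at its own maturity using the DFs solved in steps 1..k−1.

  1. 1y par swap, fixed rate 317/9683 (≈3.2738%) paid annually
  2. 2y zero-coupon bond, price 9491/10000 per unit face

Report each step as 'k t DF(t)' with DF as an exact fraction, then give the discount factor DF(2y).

step 1 [1y] swap r/1=317/9683: DF=(1 − 317/9683·(0))/(1+317/9683) = 9683/10000 ≈ 0.968300
step 2 [2y] zero: DF = P = 9491/10000 ≈ 0.949100

1 1 9683/10000
2 2 9491/10000
DF(2y) = 9491/10000 ≈ 0.949100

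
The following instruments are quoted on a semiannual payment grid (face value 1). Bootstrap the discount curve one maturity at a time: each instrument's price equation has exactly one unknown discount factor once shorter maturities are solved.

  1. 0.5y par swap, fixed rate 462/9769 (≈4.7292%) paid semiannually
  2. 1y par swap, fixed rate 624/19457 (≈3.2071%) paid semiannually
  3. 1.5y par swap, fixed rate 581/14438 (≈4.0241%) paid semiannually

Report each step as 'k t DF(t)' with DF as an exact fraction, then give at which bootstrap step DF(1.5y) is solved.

1 1/2 9769/10000
2 1 1211/1250
3 3/2 9419/10000
DF(1.5y) is solved at step 3

step 1 [0.5y] swap r/2=231/9769: DF=(1 − 231/9769·(0))/(1+231/9769) = 9769/10000 ≈ 0.976900
step 2 [1y] swap r/2=312/19457: DF=(1 − 312/19457·(0.976900))/(1+312/19457) = 1211/1250 ≈ 0.968800
step 3 [1.5y] swap r/2=581/28876: DF=(1 − 581/28876·(0.976900+0.968800))/(1+581/28876) = 9419/10000 ≈ 0.941900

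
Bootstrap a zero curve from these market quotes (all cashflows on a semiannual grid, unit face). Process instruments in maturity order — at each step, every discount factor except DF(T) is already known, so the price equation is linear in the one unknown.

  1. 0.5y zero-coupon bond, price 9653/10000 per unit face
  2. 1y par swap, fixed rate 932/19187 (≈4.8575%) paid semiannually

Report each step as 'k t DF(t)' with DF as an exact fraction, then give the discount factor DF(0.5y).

1 1/2 9653/10000
2 1 4767/5000
DF(0.5y) = 9653/10000 ≈ 0.965300

step 1 [0.5y] zero: DF = P = 9653/10000 ≈ 0.965300
step 2 [1y] swap r/2=466/19187: DF=(1 − 466/19187·(0.965300))/(1+466/19187) = 4767/5000 ≈ 0.953400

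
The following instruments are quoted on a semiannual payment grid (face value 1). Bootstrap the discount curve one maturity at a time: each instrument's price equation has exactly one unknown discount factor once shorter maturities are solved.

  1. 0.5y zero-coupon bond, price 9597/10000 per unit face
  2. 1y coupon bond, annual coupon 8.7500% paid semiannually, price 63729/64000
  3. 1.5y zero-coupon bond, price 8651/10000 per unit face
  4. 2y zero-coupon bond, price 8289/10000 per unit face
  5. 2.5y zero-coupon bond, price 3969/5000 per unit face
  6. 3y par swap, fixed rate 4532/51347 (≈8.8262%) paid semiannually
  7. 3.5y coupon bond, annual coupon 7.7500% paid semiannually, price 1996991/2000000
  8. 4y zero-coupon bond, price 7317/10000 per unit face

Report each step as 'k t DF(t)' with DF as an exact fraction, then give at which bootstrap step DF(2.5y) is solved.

step 1 [0.5y] zero: DF = P = 9597/10000 ≈ 0.959700
step 2 [1y] bond c/2=7/160: DF=(63729/64000 − 7/160·(0.959700))/(1+7/160) = 4569/5000 ≈ 0.913800
step 3 [1.5y] zero: DF = P = 8651/10000 ≈ 0.865100
step 4 [2y] zero: DF = P = 8289/10000 ≈ 0.828900
step 5 [2.5y] zero: DF = P = 3969/5000 ≈ 0.793800
step 6 [3y] swap r/2=2266/51347: DF=(1 − 2266/51347·(0.959700+0.913800+0.865100+0.828900+0.793800))/(1+2266/51347) = 3867/5000 ≈ 0.773400
step 7 [3.5y] bond c/2=31/800: DF=(1996991/2000000 − 31/800·(0.959700+0.913800+0.865100+0.828900+0.793800+0.773400))/(1+31/800) = 7697/10000 ≈ 0.769700
step 8 [4y] zero: DF = P = 7317/10000 ≈ 0.731700

1 1/2 9597/10000
2 1 4569/5000
3 3/2 8651/10000
4 2 8289/10000
5 5/2 3969/5000
6 3 3867/5000
7 7/2 7697/10000
8 4 7317/10000
DF(2.5y) is solved at step 5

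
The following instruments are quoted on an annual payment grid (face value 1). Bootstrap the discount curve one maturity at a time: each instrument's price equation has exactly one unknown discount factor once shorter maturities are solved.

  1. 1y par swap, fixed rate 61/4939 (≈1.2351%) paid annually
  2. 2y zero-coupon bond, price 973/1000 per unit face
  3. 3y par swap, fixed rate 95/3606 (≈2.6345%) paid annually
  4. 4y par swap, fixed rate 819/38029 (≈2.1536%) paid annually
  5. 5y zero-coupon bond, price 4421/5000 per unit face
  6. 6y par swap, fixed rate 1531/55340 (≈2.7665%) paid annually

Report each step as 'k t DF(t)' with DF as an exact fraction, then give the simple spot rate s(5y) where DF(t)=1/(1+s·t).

step 1 [1y] swap r/1=61/4939: DF=(1 − 61/4939·(0))/(1+61/4939) = 4939/5000 ≈ 0.987800
step 2 [2y] zero: DF = P = 973/1000 ≈ 0.973000
step 3 [3y] swap r/1=95/3606: DF=(1 − 95/3606·(0.987800+0.973000))/(1+95/3606) = 231/250 ≈ 0.924000
step 4 [4y] swap r/1=819/38029: DF=(1 − 819/38029·(0.987800+0.973000+0.924000))/(1+819/38029) = 9181/10000 ≈ 0.918100
step 5 [5y] zero: DF = P = 4421/5000 ≈ 0.884200
step 6 [6y] swap r/1=1531/55340: DF=(1 − 1531/55340·(0.987800+0.973000+0.924000+0.918100+0.884200))/(1+1531/55340) = 8469/10000 ≈ 0.846900

1 1 4939/5000
2 2 973/1000
3 3 231/250
4 4 9181/10000
5 5 4421/5000
6 6 8469/10000
s(5y) = (1/(4421/5000) − 1)/(5) = 579/22105 ≈ 2.6193%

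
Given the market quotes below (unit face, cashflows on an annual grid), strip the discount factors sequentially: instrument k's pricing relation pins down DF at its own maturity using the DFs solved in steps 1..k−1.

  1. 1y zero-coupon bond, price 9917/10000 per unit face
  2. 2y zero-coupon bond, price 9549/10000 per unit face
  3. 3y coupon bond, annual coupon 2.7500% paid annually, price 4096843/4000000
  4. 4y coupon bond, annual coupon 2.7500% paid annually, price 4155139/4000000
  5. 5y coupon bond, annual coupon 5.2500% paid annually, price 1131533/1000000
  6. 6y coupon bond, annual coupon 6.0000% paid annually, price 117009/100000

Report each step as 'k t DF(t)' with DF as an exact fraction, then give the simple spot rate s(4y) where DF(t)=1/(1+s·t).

step 1 [1y] zero: DF = P = 9917/10000 ≈ 0.991700
step 2 [2y] zero: DF = P = 9549/10000 ≈ 0.954900
step 3 [3y] bond c/1=11/400: DF=(4096843/4000000 − 11/400·(0.991700+0.954900))/(1+11/400) = 9447/10000 ≈ 0.944700
step 4 [4y] bond c/1=11/400: DF=(4155139/4000000 − 11/400·(0.991700+0.954900+0.944700))/(1+11/400) = 1167/1250 ≈ 0.933600
step 5 [5y] bond c/1=21/400: DF=(1131533/1000000 − 21/400·(0.991700+0.954900+0.944700+0.933600))/(1+21/400) = 8843/10000 ≈ 0.884300
step 6 [6y] bond c/1=3/50: DF=(117009/100000 − 3/50·(0.991700+0.954900+0.944700+0.933600+0.884300))/(1+3/50) = 8373/10000 ≈ 0.837300

1 1 9917/10000
2 2 9549/10000
3 3 9447/10000
4 4 1167/1250
5 5 8843/10000
6 6 8373/10000
s(4y) = (1/(1167/1250) − 1)/(4) = 83/4668 ≈ 1.7781%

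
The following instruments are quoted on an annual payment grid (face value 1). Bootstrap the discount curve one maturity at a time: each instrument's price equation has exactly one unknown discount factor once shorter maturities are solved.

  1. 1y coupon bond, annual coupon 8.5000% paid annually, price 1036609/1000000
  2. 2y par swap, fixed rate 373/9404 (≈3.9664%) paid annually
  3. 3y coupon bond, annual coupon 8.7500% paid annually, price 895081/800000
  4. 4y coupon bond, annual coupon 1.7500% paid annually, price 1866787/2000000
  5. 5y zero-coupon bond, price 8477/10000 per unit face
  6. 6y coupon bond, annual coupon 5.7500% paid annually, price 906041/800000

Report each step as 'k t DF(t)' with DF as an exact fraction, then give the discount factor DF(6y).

step 1 [1y] bond c/1=17/200: DF=(1036609/1000000 − 17/200·(0))/(1+17/200) = 4777/5000 ≈ 0.955400
step 2 [2y] swap r/1=373/9404: DF=(1 − 373/9404·(0.955400))/(1+373/9404) = 4627/5000 ≈ 0.925400
step 3 [3y] bond c/1=7/80: DF=(895081/800000 − 7/80·(0.955400+0.925400))/(1+7/80) = 351/400 ≈ 0.877500
step 4 [4y] bond c/1=7/400: DF=(1866787/2000000 − 7/400·(0.955400+0.925400+0.877500))/(1+7/400) = 8699/10000 ≈ 0.869900
step 5 [5y] zero: DF = P = 8477/10000 ≈ 0.847700
step 6 [6y] bond c/1=23/400: DF=(906041/800000 − 23/400·(0.955400+0.925400+0.877500+0.869900+0.847700))/(1+23/400) = 2069/2500 ≈ 0.827600

1 1 4777/5000
2 2 4627/5000
3 3 351/400
4 4 8699/10000
5 5 8477/10000
6 6 2069/2500
DF(6y) = 2069/2500 ≈ 0.827600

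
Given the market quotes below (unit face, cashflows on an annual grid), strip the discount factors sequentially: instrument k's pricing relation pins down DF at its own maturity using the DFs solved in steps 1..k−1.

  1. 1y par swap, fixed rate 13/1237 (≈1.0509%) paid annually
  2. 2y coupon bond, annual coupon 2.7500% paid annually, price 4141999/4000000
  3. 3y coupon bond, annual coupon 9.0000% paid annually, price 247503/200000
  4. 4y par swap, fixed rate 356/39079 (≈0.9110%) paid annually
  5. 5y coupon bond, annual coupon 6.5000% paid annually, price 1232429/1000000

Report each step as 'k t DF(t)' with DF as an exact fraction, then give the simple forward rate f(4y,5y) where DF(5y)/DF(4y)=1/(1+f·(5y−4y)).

1 1 1237/1250
2 2 9813/10000
3 3 4863/5000
4 4 2411/2500
5 5 9187/10000
f(4y,5y) = ((2411/2500)/(9187/10000) − 1)/(1) = 457/9187 ≈ 4.9744%

step 1 [1y] swap r/1=13/1237: DF=(1 − 13/1237·(0))/(1+13/1237) = 1237/1250 ≈ 0.989600
step 2 [2y] bond c/1=11/400: DF=(4141999/4000000 − 11/400·(0.989600))/(1+11/400) = 9813/10000 ≈ 0.981300
step 3 [3y] bond c/1=9/100: DF=(247503/200000 − 9/100·(0.989600+0.981300))/(1+9/100) = 4863/5000 ≈ 0.972600
step 4 [4y] swap r/1=356/39079: DF=(1 − 356/39079·(0.989600+0.981300+0.972600))/(1+356/39079) = 2411/2500 ≈ 0.964400
step 5 [5y] bond c/1=13/200: DF=(1232429/1000000 − 13/200·(0.989600+0.981300+0.972600+0.964400))/(1+13/200) = 9187/10000 ≈ 0.918700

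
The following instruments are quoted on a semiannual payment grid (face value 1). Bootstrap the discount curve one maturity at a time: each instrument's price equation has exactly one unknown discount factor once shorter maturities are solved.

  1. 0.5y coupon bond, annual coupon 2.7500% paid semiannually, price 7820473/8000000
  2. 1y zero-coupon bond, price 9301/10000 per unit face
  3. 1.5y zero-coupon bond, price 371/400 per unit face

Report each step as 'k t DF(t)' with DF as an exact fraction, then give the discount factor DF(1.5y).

step 1 [0.5y] bond c/2=11/800: DF=(7820473/8000000 − 11/800·(0))/(1+11/800) = 9643/10000 ≈ 0.964300
step 2 [1y] zero: DF = P = 9301/10000 ≈ 0.930100
step 3 [1.5y] zero: DF = P = 371/400 ≈ 0.927500

1 1/2 9643/10000
2 1 9301/10000
3 3/2 371/400
DF(1.5y) = 371/400 ≈ 0.927500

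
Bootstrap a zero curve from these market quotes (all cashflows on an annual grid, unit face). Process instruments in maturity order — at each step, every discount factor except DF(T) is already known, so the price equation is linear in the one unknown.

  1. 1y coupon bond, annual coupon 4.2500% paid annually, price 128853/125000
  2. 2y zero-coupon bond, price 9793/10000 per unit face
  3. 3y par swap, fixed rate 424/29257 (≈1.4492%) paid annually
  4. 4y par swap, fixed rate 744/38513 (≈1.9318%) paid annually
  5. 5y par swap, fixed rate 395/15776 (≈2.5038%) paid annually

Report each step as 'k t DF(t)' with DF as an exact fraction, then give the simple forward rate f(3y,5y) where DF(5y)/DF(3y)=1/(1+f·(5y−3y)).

1 1 618/625
2 2 9793/10000
3 3 1197/1250
4 4 1157/1250
5 5 1763/2000
f(3y,5y) = ((1197/1250)/(1763/2000) − 1)/(2) = 761/17630 ≈ 4.3165%

step 1 [1y] bond c/1=17/400: DF=(128853/125000 − 17/400·(0))/(1+17/400) = 618/625 ≈ 0.988800
step 2 [2y] zero: DF = P = 9793/10000 ≈ 0.979300
step 3 [3y] swap r/1=424/29257: DF=(1 − 424/29257·(0.988800+0.979300))/(1+424/29257) = 1197/1250 ≈ 0.957600
step 4 [4y] swap r/1=744/38513: DF=(1 − 744/38513·(0.988800+0.979300+0.957600))/(1+744/38513) = 1157/1250 ≈ 0.925600
step 5 [5y] swap r/1=395/15776: DF=(1 − 395/15776·(0.988800+0.979300+0.957600+0.925600))/(1+395/15776) = 1763/2000 ≈ 0.881500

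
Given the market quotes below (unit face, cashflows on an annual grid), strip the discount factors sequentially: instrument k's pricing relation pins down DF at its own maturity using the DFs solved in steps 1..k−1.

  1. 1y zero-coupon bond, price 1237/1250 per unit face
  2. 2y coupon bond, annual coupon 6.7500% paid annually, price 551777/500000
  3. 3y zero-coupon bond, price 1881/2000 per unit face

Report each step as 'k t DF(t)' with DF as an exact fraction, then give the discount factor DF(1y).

1 1 1237/1250
2 2 607/625
3 3 1881/2000
DF(1y) = 1237/1250 ≈ 0.989600

step 1 [1y] zero: DF = P = 1237/1250 ≈ 0.989600
step 2 [2y] bond c/1=27/400: DF=(551777/500000 − 27/400·(0.989600))/(1+27/400) = 607/625 ≈ 0.971200
step 3 [3y] zero: DF = P = 1881/2000 ≈ 0.940500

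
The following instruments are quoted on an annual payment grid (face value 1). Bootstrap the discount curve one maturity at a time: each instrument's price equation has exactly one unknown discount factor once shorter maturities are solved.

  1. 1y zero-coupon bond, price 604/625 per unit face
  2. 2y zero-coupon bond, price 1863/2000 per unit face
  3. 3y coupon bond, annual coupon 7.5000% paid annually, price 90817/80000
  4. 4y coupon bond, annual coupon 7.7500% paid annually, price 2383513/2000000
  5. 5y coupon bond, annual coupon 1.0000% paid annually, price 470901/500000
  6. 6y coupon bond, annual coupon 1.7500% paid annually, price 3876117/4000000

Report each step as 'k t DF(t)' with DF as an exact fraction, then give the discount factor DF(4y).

step 1 [1y] zero: DF = P = 604/625 ≈ 0.966400
step 2 [2y] zero: DF = P = 1863/2000 ≈ 0.931500
step 3 [3y] bond c/1=3/40: DF=(90817/80000 − 3/40·(0.966400+0.931500))/(1+3/40) = 2309/2500 ≈ 0.923600
step 4 [4y] bond c/1=31/400: DF=(2383513/2000000 − 31/400·(0.966400+0.931500+0.923600))/(1+31/400) = 9031/10000 ≈ 0.903100
step 5 [5y] bond c/1=1/100: DF=(470901/500000 − 1/100·(0.966400+0.931500+0.923600+0.903100))/(1+1/100) = 2239/2500 ≈ 0.895600
step 6 [6y] bond c/1=7/400: DF=(3876117/4000000 − 7/400·(0.966400+0.931500+0.923600+0.903100+0.895600))/(1+7/400) = 8729/10000 ≈ 0.872900

1 1 604/625
2 2 1863/2000
3 3 2309/2500
4 4 9031/10000
5 5 2239/2500
6 6 8729/10000
DF(4y) = 9031/10000 ≈ 0.903100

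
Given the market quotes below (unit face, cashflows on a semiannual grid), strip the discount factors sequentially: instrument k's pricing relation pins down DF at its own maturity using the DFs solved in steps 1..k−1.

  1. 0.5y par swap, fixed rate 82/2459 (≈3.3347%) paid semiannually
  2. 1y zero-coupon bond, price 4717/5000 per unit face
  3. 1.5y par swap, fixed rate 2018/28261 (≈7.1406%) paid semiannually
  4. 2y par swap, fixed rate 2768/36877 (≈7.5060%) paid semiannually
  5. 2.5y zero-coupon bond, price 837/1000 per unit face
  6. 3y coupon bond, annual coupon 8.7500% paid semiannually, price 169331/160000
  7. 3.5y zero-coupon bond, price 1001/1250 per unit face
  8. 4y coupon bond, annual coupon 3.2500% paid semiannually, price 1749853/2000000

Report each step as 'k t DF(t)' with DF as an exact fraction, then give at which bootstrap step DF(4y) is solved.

step 1 [0.5y] swap r/2=41/2459: DF=(1 − 41/2459·(0))/(1+41/2459) = 2459/2500 ≈ 0.983600
step 2 [1y] zero: DF = P = 4717/5000 ≈ 0.943400
step 3 [1.5y] swap r/2=1009/28261: DF=(1 − 1009/28261·(0.983600+0.943400))/(1+1009/28261) = 8991/10000 ≈ 0.899100
step 4 [2y] swap r/2=1384/36877: DF=(1 − 1384/36877·(0.983600+0.943400+0.899100))/(1+1384/36877) = 1077/1250 ≈ 0.861600
step 5 [2.5y] zero: DF = P = 837/1000 ≈ 0.837000
step 6 [3y] bond c/2=7/160: DF=(169331/160000 − 7/160·(0.983600+0.943400+0.899100+0.861600+0.837000))/(1+7/160) = 8243/10000 ≈ 0.824300
step 7 [3.5y] zero: DF = P = 1001/1250 ≈ 0.800800
step 8 [4y] bond c/2=13/800: DF=(1749853/2000000 − 13/800·(0.983600+0.943400+0.899100+0.861600+0.837000+0.824300+0.800800))/(1+13/800) = 3813/5000 ≈ 0.762600

1 1/2 2459/2500
2 1 4717/5000
3 3/2 8991/10000
4 2 1077/1250
5 5/2 837/1000
6 3 8243/10000
7 7/2 1001/1250
8 4 3813/5000
DF(4y) is solved at step 8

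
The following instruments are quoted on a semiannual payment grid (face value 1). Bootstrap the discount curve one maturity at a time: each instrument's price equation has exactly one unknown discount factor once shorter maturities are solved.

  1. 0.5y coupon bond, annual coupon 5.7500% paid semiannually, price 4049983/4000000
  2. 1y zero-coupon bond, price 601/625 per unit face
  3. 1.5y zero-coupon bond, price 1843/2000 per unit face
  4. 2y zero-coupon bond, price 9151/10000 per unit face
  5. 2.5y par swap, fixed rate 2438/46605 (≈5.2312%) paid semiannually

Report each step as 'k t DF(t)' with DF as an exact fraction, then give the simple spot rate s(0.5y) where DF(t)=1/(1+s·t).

step 1 [0.5y] bond c/2=23/800: DF=(4049983/4000000 − 23/800·(0))/(1+23/800) = 4921/5000 ≈ 0.984200
step 2 [1y] zero: DF = P = 601/625 ≈ 0.961600
step 3 [1.5y] zero: DF = P = 1843/2000 ≈ 0.921500
step 4 [2y] zero: DF = P = 9151/10000 ≈ 0.915100
step 5 [2.5y] swap r/2=1219/46605: DF=(1 − 1219/46605·(0.984200+0.961600+0.921500+0.915100))/(1+1219/46605) = 8781/10000 ≈ 0.878100

1 1/2 4921/5000
2 1 601/625
3 3/2 1843/2000
4 2 9151/10000
5 5/2 8781/10000
s(0.5y) = (1/(4921/5000) − 1)/(1/2) = 158/4921 ≈ 3.2107%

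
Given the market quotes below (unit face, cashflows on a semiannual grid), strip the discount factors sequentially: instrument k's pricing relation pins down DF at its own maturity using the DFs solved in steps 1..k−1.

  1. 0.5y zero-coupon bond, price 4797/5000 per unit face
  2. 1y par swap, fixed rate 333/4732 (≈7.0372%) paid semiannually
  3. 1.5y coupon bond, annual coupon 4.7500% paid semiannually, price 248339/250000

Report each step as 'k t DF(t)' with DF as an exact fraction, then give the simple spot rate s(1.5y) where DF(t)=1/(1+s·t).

1 1/2 4797/5000
2 1 4667/5000
3 3/2 579/625
s(1.5y) = (1/(579/625) − 1)/(3/2) = 92/1737 ≈ 5.2965%

step 1 [0.5y] zero: DF = P = 4797/5000 ≈ 0.959400
step 2 [1y] swap r/2=333/9464: DF=(1 − 333/9464·(0.959400))/(1+333/9464) = 4667/5000 ≈ 0.933400
step 3 [1.5y] bond c/2=19/800: DF=(248339/250000 − 19/800·(0.959400+0.933400))/(1+19/800) = 579/625 ≈ 0.926400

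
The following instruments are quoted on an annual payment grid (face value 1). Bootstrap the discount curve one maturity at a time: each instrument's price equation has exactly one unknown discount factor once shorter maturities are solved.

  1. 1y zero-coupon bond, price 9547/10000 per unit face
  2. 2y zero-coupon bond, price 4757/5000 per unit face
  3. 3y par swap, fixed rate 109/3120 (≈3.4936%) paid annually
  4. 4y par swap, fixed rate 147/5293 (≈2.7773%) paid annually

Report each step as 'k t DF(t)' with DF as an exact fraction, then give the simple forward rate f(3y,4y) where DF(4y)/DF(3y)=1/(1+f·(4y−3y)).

step 1 [1y] zero: DF = P = 9547/10000 ≈ 0.954700
step 2 [2y] zero: DF = P = 4757/5000 ≈ 0.951400
step 3 [3y] swap r/1=109/3120: DF=(1 − 109/3120·(0.954700+0.951400))/(1+109/3120) = 9019/10000 ≈ 0.901900
step 4 [4y] swap r/1=147/5293: DF=(1 − 147/5293·(0.954700+0.951400+0.901900))/(1+147/5293) = 8971/10000 ≈ 0.897100

1 1 9547/10000
2 2 4757/5000
3 3 9019/10000
4 4 8971/10000
f(3y,4y) = ((9019/10000)/(8971/10000) − 1)/(1) = 48/8971 ≈ 0.5351%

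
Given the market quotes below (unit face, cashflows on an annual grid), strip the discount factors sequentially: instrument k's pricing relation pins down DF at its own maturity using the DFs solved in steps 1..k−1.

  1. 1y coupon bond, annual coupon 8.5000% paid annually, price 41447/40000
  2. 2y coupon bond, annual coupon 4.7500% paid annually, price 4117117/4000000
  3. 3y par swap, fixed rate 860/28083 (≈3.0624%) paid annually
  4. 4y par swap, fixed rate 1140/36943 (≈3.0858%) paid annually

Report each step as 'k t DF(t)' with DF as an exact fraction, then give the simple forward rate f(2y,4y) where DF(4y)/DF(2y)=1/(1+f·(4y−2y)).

1 1 191/200
2 2 9393/10000
3 3 457/500
4 4 443/500
f(2y,4y) = ((9393/10000)/(443/500) − 1)/(2) = 533/17720 ≈ 3.0079%

step 1 [1y] bond c/1=17/200: DF=(41447/40000 − 17/200·(0))/(1+17/200) = 191/200 ≈ 0.955000
step 2 [2y] bond c/1=19/400: DF=(4117117/4000000 − 19/400·(0.955000))/(1+19/400) = 9393/10000 ≈ 0.939300
step 3 [3y] swap r/1=860/28083: DF=(1 − 860/28083·(0.955000+0.939300))/(1+860/28083) = 457/500 ≈ 0.914000
step 4 [4y] swap r/1=1140/36943: DF=(1 − 1140/36943·(0.955000+0.939300+0.914000))/(1+1140/36943) = 443/500 ≈ 0.886000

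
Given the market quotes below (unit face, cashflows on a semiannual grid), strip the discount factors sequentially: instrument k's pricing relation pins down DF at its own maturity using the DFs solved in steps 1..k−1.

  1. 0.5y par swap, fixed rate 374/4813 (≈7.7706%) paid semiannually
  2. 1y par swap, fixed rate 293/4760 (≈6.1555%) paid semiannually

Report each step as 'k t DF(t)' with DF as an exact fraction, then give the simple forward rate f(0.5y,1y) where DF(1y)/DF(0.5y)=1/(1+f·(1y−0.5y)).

1 1/2 4813/5000
2 1 4707/5000
f(0.5y,1y) = ((4813/5000)/(4707/5000) − 1)/(1/2) = 212/4707 ≈ 4.5039%

step 1 [0.5y] swap r/2=187/4813: DF=(1 − 187/4813·(0))/(1+187/4813) = 4813/5000 ≈ 0.962600
step 2 [1y] swap r/2=293/9520: DF=(1 − 293/9520·(0.962600))/(1+293/9520) = 4707/5000 ≈ 0.941400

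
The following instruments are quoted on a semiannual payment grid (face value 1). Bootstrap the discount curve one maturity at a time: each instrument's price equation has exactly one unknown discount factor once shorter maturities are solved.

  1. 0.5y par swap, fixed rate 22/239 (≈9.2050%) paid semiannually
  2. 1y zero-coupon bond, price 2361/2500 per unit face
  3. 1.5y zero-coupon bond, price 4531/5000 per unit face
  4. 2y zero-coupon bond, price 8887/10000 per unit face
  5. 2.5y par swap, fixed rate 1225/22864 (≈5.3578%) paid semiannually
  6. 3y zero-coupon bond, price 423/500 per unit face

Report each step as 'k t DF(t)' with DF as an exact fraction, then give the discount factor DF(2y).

step 1 [0.5y] swap r/2=11/239: DF=(1 − 11/239·(0))/(1+11/239) = 239/250 ≈ 0.956000
step 2 [1y] zero: DF = P = 2361/2500 ≈ 0.944400
step 3 [1.5y] zero: DF = P = 4531/5000 ≈ 0.906200
step 4 [2y] zero: DF = P = 8887/10000 ≈ 0.888700
step 5 [2.5y] swap r/2=1225/45728: DF=(1 − 1225/45728·(0.956000+0.944400+0.906200+0.888700))/(1+1225/45728) = 351/400 ≈ 0.877500
step 6 [3y] zero: DF = P = 423/500 ≈ 0.846000

1 1/2 239/250
2 1 2361/2500
3 3/2 4531/5000
4 2 8887/10000
5 5/2 351/400
6 3 423/500
DF(2y) = 8887/10000 ≈ 0.888700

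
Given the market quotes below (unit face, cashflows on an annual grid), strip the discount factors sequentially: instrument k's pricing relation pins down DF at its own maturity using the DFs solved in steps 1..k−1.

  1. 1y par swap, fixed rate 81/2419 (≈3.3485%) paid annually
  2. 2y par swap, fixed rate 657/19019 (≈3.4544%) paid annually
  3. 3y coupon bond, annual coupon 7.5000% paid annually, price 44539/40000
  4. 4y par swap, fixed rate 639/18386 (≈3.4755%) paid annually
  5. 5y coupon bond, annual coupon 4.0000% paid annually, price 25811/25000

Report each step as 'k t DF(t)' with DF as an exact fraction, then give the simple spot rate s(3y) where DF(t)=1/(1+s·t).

step 1 [1y] swap r/1=81/2419: DF=(1 − 81/2419·(0))/(1+81/2419) = 2419/2500 ≈ 0.967600
step 2 [2y] swap r/1=657/19019: DF=(1 − 657/19019·(0.967600))/(1+657/19019) = 9343/10000 ≈ 0.934300
step 3 [3y] bond c/1=3/40: DF=(44539/40000 − 3/40·(0.967600+0.934300))/(1+3/40) = 9031/10000 ≈ 0.903100
step 4 [4y] swap r/1=639/18386: DF=(1 − 639/18386·(0.967600+0.934300+0.903100))/(1+639/18386) = 4361/5000 ≈ 0.872200
step 5 [5y] bond c/1=1/25: DF=(25811/25000 − 1/25·(0.967600+0.934300+0.903100+0.872200))/(1+1/25) = 8513/10000 ≈ 0.851300

1 1 2419/2500
2 2 9343/10000
3 3 9031/10000
4 4 4361/5000
5 5 8513/10000
s(3y) = (1/(9031/10000) − 1)/(3) = 323/9031 ≈ 3.5766%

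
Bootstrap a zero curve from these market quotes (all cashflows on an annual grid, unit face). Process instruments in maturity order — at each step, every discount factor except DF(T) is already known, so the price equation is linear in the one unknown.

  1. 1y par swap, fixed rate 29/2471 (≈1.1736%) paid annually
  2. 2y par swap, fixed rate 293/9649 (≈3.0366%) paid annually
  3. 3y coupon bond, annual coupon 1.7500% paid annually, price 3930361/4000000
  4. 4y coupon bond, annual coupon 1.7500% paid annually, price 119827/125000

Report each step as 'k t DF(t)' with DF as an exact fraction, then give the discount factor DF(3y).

1 1 2471/2500
2 2 4707/5000
3 3 373/400
4 4 8929/10000
DF(3y) = 373/400 ≈ 0.932500

step 1 [1y] swap r/1=29/2471: DF=(1 − 29/2471·(0))/(1+29/2471) = 2471/2500 ≈ 0.988400
step 2 [2y] swap r/1=293/9649: DF=(1 − 293/9649·(0.988400))/(1+293/9649) = 4707/5000 ≈ 0.941400
step 3 [3y] bond c/1=7/400: DF=(3930361/4000000 − 7/400·(0.988400+0.941400))/(1+7/400) = 373/400 ≈ 0.932500
step 4 [4y] bond c/1=7/400: DF=(119827/125000 − 7/400·(0.988400+0.941400+0.932500))/(1+7/400) = 8929/10000 ≈ 0.892900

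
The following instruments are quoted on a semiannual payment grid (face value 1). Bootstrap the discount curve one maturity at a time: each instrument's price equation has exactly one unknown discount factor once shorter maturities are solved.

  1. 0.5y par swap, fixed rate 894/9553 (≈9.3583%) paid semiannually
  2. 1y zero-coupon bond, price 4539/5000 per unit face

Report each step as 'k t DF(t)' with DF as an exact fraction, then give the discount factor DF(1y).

1 1/2 9553/10000
2 1 4539/5000
DF(1y) = 4539/5000 ≈ 0.907800

step 1 [0.5y] swap r/2=447/9553: DF=(1 − 447/9553·(0))/(1+447/9553) = 9553/10000 ≈ 0.955300
step 2 [1y] zero: DF = P = 4539/5000 ≈ 0.907800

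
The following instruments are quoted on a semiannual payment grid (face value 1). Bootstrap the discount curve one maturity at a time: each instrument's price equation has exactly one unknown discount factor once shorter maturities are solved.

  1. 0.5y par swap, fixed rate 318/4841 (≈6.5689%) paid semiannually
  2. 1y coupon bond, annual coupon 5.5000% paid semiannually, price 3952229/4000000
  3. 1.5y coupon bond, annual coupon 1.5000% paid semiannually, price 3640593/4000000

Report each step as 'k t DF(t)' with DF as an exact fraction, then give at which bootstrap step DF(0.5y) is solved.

step 1 [0.5y] swap r/2=159/4841: DF=(1 − 159/4841·(0))/(1+159/4841) = 4841/5000 ≈ 0.968200
step 2 [1y] bond c/2=11/400: DF=(3952229/4000000 − 11/400·(0.968200))/(1+11/400) = 9357/10000 ≈ 0.935700
step 3 [1.5y] bond c/2=3/400: DF=(3640593/4000000 − 3/400·(0.968200+0.935700))/(1+3/400) = 2223/2500 ≈ 0.889200

1 1/2 4841/5000
2 1 9357/10000
3 3/2 2223/2500
DF(0.5y) is solved at step 1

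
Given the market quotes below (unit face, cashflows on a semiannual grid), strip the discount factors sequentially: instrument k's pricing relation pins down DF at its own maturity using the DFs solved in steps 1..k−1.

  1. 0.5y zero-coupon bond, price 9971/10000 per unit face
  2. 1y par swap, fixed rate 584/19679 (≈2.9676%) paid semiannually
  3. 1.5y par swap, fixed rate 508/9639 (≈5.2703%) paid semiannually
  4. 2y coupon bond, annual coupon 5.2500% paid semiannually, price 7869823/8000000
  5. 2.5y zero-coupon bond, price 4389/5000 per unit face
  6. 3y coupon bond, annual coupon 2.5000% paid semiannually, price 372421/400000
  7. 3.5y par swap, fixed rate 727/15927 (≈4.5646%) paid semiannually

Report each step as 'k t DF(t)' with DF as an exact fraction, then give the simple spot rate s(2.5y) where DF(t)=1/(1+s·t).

step 1 [0.5y] zero: DF = P = 9971/10000 ≈ 0.997100
step 2 [1y] swap r/2=292/19679: DF=(1 − 292/19679·(0.997100))/(1+292/19679) = 2427/2500 ≈ 0.970800
step 3 [1.5y] swap r/2=254/9639: DF=(1 − 254/9639·(0.997100+0.970800))/(1+254/9639) = 4619/5000 ≈ 0.923800
step 4 [2y] bond c/2=21/800: DF=(7869823/8000000 − 21/800·(0.997100+0.970800+0.923800))/(1+21/800) = 4423/5000 ≈ 0.884600
step 5 [2.5y] zero: DF = P = 4389/5000 ≈ 0.877800
step 6 [3y] bond c/2=1/80: DF=(372421/400000 − 1/80·(0.997100+0.970800+0.923800+0.884600+0.877800))/(1+1/80) = 8621/10000 ≈ 0.862100
step 7 [3.5y] swap r/2=727/31854: DF=(1 − 727/31854·(0.997100+0.970800+0.923800+0.884600+0.877800+0.862100))/(1+727/31854) = 4273/5000 ≈ 0.854600

1 1/2 9971/10000
2 1 2427/2500
3 3/2 4619/5000
4 2 4423/5000
5 5/2 4389/5000
6 3 8621/10000
7 7/2 4273/5000
s(2.5y) = (1/(4389/5000) − 1)/(5/2) = 1222/21945 ≈ 5.5685%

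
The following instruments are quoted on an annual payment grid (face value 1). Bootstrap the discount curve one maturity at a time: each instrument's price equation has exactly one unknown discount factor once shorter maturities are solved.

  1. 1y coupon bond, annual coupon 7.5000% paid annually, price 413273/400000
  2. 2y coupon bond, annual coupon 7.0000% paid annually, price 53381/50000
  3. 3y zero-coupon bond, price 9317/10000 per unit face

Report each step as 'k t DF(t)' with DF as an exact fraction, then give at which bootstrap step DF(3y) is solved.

1 1 9611/10000
2 2 9349/10000
3 3 9317/10000
DF(3y) is solved at step 3

step 1 [1y] bond c/1=3/40: DF=(413273/400000 − 3/40·(0))/(1+3/40) = 9611/10000 ≈ 0.961100
step 2 [2y] bond c/1=7/100: DF=(53381/50000 − 7/100·(0.961100))/(1+7/100) = 9349/10000 ≈ 0.934900
step 3 [3y] zero: DF = P = 9317/10000 ≈ 0.931700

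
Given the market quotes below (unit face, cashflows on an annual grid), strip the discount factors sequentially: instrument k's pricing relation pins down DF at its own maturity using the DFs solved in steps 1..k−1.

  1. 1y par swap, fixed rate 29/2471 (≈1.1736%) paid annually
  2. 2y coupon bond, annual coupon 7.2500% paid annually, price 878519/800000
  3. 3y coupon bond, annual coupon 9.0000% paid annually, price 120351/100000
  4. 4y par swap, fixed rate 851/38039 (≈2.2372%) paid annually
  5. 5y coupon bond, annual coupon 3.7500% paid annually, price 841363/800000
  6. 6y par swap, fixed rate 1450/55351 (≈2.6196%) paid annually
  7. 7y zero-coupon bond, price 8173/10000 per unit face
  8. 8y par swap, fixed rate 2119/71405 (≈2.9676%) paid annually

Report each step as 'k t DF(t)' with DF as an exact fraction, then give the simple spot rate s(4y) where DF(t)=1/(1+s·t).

1 1 2471/2500
2 2 9571/10000
3 3 1887/2000
4 4 9149/10000
5 5 4381/5000
6 6 171/200
7 7 8173/10000
8 8 7881/10000
s(4y) = (1/(9149/10000) − 1)/(4) = 851/36596 ≈ 2.3254%

step 1 [1y] swap r/1=29/2471: DF=(1 − 29/2471·(0))/(1+29/2471) = 2471/2500 ≈ 0.988400
step 2 [2y] bond c/1=29/400: DF=(878519/800000 − 29/400·(0.988400))/(1+29/400) = 9571/10000 ≈ 0.957100
step 3 [3y] bond c/1=9/100: DF=(120351/100000 − 9/100·(0.988400+0.957100))/(1+9/100) = 1887/2000 ≈ 0.943500
step 4 [4y] swap r/1=851/38039: DF=(1 − 851/38039·(0.988400+0.957100+0.943500))/(1+851/38039) = 9149/10000 ≈ 0.914900
step 5 [5y] bond c/1=3/80: DF=(841363/800000 − 3/80·(0.988400+0.957100+0.943500+0.914900))/(1+3/80) = 4381/5000 ≈ 0.876200
step 6 [6y] swap r/1=1450/55351: DF=(1 − 1450/55351·(0.988400+0.957100+0.943500+0.914900+0.876200))/(1+1450/55351) = 171/200 ≈ 0.855000
step 7 [7y] zero: DF = P = 8173/10000 ≈ 0.817300
step 8 [8y] swap r/1=2119/71405: DF=(1 − 2119/71405·(0.988400+0.957100+0.943500+0.914900+0.876200+0.855000+0.817300))/(1+2119/71405) = 7881/10000 ≈ 0.788100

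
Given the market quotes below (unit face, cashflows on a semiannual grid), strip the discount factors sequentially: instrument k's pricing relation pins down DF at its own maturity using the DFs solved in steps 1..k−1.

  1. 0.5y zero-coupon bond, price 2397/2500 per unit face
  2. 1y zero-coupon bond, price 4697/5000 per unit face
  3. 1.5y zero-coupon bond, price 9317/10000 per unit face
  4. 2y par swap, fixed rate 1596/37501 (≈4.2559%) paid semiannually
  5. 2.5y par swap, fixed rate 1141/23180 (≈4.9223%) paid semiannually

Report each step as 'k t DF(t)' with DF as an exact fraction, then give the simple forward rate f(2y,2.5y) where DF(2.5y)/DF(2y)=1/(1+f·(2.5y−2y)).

step 1 [0.5y] zero: DF = P = 2397/2500 ≈ 0.958800
step 2 [1y] zero: DF = P = 4697/5000 ≈ 0.939400
step 3 [1.5y] zero: DF = P = 9317/10000 ≈ 0.931700
step 4 [2y] swap r/2=798/37501: DF=(1 − 798/37501·(0.958800+0.939400+0.931700))/(1+798/37501) = 4601/5000 ≈ 0.920200
step 5 [2.5y] swap r/2=1141/46360: DF=(1 − 1141/46360·(0.958800+0.939400+0.931700+0.920200))/(1+1141/46360) = 8859/10000 ≈ 0.885900

1 1/2 2397/2500
2 1 4697/5000
3 3/2 9317/10000
4 2 4601/5000
5 5/2 8859/10000
f(2y,2.5y) = ((4601/5000)/(8859/10000) − 1)/(1/2) = 686/8859 ≈ 7.7435%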